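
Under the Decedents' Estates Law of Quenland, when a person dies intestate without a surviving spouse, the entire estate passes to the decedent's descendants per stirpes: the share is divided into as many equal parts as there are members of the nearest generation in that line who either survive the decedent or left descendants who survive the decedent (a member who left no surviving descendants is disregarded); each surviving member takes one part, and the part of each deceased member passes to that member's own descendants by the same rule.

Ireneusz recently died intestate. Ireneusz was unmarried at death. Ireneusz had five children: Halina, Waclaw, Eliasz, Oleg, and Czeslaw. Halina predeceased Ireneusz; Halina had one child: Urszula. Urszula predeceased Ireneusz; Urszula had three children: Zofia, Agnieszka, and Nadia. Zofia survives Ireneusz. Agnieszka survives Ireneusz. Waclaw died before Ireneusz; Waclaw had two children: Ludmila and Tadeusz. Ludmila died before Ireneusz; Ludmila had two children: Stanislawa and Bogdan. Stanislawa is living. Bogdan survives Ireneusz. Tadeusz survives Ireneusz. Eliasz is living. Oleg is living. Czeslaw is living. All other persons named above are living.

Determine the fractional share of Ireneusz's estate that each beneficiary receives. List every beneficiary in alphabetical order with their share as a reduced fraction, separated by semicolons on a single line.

There is no surviving spouse, so the entire estate passes to Ireneusz's descendants per stirpes.
The estate is divided into 5 equal shares of 1/5 among Halina, Waclaw, Eliasz, Oleg, Czeslaw.
Halina predeceased; the 1/5 allotted to Halina's branch passes to Halina's issue by representation.
Urszula's line is the sole branch at this level, so the full 1/5 passes to Urszula's issue by representation.
The 1/5 is divided into 3 equal shares of 1/15 among Zofia, Agnieszka, Nadia.
Zofia is living and takes 1/15.
Agnieszka is living and takes 1/15.
Nadia is living and takes 1/15.
Waclaw predeceased; the 1/5 allotted to Waclaw's branch passes to Waclaw's issue by representation.
The 1/5 is divided into 2 equal shares of 1/10 among Ludmila, Tadeusz.
Ludmila predeceased; the 1/10 allotted to Ludmila's branch passes to Ludmila's issue by representation.
The 1/10 is divided into 2 equal shares of 1/20 among Stanislawa, Bogdan.
Stanislawa is living and takes 1/20.
Bogdan is living and takes 1/20.
Tadeusz is living and takes 1/10.
Eliasz is living and takes 1/5.
Oleg is living and takes 1/5.
Czeslaw is living and takes 1/5.

Agnieszka 1/15; Bogdan 1/20; Czeslaw 1/5; Eliasz 1/5; Nadia 1/15; Oleg 1/5; Stanislawa 1/20; Tadeusz 1/10; Zofia 1/15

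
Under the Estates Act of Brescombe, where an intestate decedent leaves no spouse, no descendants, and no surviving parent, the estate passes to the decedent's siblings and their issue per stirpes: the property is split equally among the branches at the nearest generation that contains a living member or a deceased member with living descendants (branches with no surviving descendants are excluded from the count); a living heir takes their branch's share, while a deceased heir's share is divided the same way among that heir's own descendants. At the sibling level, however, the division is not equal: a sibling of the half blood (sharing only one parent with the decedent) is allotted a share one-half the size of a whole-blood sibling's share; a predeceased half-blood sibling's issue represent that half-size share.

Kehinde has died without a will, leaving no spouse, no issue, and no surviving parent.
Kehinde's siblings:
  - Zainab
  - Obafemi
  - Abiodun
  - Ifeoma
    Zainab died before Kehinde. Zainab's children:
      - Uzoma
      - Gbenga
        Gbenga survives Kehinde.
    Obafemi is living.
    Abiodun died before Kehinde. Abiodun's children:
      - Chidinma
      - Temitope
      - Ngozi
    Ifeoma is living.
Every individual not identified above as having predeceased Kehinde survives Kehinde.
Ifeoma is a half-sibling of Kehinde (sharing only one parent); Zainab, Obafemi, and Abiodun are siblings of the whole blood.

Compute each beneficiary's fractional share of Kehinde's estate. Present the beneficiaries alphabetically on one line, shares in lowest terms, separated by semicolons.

No spouse, descendants, or parent survives, so the estate passes to Kehinde's siblings per stirpes.
Half-blood siblings count for one-half the weight of whole-blood siblings at the initial division.
Dividing 1 in proportion to weights (total weight 7/2): Zainab (weight 1) → 2/7; Obafemi (weight 1) → 2/7; Abiodun (weight 1) → 2/7; Ifeoma (weight 1/2) → 1/7.
Zainab predeceased; the 2/7 allotted to Zainab's branch passes to Zainab's issue by representation.
The 2/7 is divided into 2 equal shares of 1/7 among Uzoma, Gbenga.
Uzoma is living and takes 1/7.
Gbenga is living and takes 1/7.
Obafemi is living and takes 2/7.
Abiodun predeceased; the 2/7 allotted to Abiodun's branch passes to Abiodun's issue by representation.
The 2/7 is divided into 3 equal shares of 2/21 among Chidinma, Temitope, Ngozi.
Chidinma is living and takes 2/21.
Temitope is living and takes 2/21.
Ngozi is living and takes 2/21.
Ifeoma is living and takes 1/7.

Chidinma 2/21; Gbenga 1/7; Ifeoma 1/7; Ngozi 2/21; Obafemi 2/7; Temitope 2/21; Uzoma 1/7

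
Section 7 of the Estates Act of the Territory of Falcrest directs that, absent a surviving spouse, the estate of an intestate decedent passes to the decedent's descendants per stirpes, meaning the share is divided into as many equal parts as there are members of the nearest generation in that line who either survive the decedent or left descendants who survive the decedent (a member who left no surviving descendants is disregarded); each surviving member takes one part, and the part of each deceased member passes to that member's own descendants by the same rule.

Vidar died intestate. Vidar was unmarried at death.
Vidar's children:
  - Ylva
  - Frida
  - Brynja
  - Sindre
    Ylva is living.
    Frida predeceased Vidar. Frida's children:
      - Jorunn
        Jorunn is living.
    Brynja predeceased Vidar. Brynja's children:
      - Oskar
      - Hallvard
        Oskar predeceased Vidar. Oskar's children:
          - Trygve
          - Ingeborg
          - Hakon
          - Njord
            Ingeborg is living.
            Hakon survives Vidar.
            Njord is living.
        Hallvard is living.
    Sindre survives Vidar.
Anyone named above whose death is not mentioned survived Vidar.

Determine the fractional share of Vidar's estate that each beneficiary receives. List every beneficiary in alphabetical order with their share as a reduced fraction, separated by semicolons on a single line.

Hakon 1/32; Hallvard 1/8; Ingeborg 1/32; Jorunn 1/4; Njord 1/32; Sindre 1/4; Trygve 1/32; Ylva 1/4

There is no surviving spouse, so the entire estate passes to Vidar's descendants per stirpes.
The estate is divided into 4 equal shares of 1/4 among Ylva, Frida, Brynja, Sindre.
Ylva is living and takes 1/4.
Frida predeceased; the 1/4 allotted to Frida's branch passes to Frida's issue by representation.
Jorunn is the sole taker at this level and receives the full 1/4.
Brynja predeceased; the 1/4 allotted to Brynja's branch passes to Brynja's issue by representation.
The 1/4 is divided into 2 equal shares of 1/8 among Oskar, Hallvard.
Oskar predeceased; the 1/8 allotted to Oskar's branch passes to Oskar's issue by representation.
The 1/8 is divided into 4 equal shares of 1/32 among Trygve, Ingeborg, Hakon, Njord.
Trygve is living and takes 1/32.
Ingeborg is living and takes 1/32.
Hakon is living and takes 1/32.
Njord is living and takes 1/32.
Hallvard is living and takes 1/8.
Sindre is living and takes 1/4.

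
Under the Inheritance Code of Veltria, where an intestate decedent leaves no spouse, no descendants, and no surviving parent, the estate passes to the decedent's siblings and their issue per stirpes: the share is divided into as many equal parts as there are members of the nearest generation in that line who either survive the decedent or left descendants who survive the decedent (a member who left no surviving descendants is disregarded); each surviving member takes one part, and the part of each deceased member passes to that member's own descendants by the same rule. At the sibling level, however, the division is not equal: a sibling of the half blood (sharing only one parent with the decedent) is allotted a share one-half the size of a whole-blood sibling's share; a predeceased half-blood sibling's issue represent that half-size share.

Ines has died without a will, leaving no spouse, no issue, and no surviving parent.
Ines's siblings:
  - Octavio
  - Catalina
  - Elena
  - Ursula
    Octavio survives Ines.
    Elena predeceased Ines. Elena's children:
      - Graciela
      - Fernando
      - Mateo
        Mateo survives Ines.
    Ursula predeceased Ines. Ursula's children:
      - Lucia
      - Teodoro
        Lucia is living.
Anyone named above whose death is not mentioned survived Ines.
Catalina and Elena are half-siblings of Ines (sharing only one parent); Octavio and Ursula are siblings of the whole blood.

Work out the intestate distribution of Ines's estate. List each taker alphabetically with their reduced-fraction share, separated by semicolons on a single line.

Catalina 1/6; Fernando 1/18; Graciela 1/18; Lucia 1/6; Mateo 1/18; Octavio 1/3; Teodoro 1/6

No spouse, descendants, or parent survives, so the estate passes to Ines's siblings per stirpes.
Half-blood siblings count for one-half the weight of whole-blood siblings at the initial division.
Dividing 1 in proportion to weights (total weight 3): Octavio (weight 1) → 1/3; Catalina (weight 1/2) → 1/6; Elena (weight 1/2) → 1/6; Ursula (weight 1) → 1/3.
Octavio is living and takes 1/3.
Catalina is living and takes 1/6.
Elena predeceased; the 1/6 allotted to Elena's branch passes to Elena's issue by representation.
The 1/6 is divided into 3 equal shares of 1/18 among Graciela, Fernando, Mateo.
Graciela is living and takes 1/18.
Fernando is living and takes 1/18.
Mateo is living and takes 1/18.
Ursula predeceased; the 1/3 allotted to Ursula's branch passes to Ursula's issue by representation.
The 1/3 is divided into 2 equal shares of 1/6 among Lucia, Teodoro.
Lucia is living and takes 1/6.
Teodoro is living and takes 1/6.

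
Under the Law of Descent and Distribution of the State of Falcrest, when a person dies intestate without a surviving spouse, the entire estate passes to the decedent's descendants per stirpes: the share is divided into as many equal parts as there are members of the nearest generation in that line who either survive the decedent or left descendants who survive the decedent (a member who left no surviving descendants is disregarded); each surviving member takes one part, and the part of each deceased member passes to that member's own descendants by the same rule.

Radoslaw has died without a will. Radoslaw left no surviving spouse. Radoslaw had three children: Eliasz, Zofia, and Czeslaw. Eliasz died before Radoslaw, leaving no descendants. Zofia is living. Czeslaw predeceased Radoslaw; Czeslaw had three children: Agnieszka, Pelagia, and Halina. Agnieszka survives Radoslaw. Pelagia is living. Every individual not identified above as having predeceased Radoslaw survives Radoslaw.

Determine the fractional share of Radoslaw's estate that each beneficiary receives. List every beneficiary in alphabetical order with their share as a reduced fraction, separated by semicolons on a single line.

Agnieszka 1/6; Halina 1/6; Pelagia 1/6; Zofia 1/2

There is no surviving spouse, so the entire estate passes to Radoslaw's descendants per stirpes.
Eliasz left no surviving issue, so that branch lapses and is disregarded.
The estate is divided into 2 equal shares of 1/2 among Zofia, Czeslaw.
Zofia is living and takes 1/2.
Czeslaw predeceased; the 1/2 allotted to Czeslaw's branch passes to Czeslaw's issue by representation.
The 1/2 is divided into 3 equal shares of 1/6 among Agnieszka, Pelagia, Halina.
Agnieszka is living and takes 1/6.
Pelagia is living and takes 1/6.
Halina is living and takes 1/6.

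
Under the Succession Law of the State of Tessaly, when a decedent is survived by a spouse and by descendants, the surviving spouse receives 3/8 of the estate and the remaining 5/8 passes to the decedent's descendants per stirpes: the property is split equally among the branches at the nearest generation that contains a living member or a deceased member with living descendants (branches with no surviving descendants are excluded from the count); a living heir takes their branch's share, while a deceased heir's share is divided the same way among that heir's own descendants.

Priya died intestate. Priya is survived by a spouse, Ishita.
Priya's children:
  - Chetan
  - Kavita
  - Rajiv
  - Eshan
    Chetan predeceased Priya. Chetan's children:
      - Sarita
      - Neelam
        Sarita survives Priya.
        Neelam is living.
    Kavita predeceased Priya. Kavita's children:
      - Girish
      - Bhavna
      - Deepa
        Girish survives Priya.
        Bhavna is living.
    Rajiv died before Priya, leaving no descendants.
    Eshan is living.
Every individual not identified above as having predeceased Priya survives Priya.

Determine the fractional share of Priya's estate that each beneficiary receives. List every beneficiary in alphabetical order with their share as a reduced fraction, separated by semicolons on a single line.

Bhavna 5/72; Deepa 5/72; Eshan 5/24; Girish 5/72; Ishita 3/8; Neelam 5/48; Sarita 5/48

Ishita, as surviving spouse, takes 3/8.
The remaining 5/8 passes to Priya's descendants per stirpes.
Rajiv left no surviving issue, so that branch lapses and is disregarded.
The 5/8 is divided into 3 equal shares of 5/24 among Chetan, Kavita, Eshan.
Chetan predeceased; the 5/24 allotted to Chetan's branch passes to Chetan's issue by representation.
The 5/24 is divided into 2 equal shares of 5/48 among Sarita, Neelam.
Sarita is living and takes 5/48.
Neelam is living and takes 5/48.
Kavita predeceased; the 5/24 allotted to Kavita's branch passes to Kavita's issue by representation.
The 5/24 is divided into 3 equal shares of 5/72 among Girish, Bhavna, Deepa.
Girish is living and takes 5/72.
Bhavna is living and takes 5/72.
Deepa is living and takes 5/72.
Eshan is living and takes 5/24.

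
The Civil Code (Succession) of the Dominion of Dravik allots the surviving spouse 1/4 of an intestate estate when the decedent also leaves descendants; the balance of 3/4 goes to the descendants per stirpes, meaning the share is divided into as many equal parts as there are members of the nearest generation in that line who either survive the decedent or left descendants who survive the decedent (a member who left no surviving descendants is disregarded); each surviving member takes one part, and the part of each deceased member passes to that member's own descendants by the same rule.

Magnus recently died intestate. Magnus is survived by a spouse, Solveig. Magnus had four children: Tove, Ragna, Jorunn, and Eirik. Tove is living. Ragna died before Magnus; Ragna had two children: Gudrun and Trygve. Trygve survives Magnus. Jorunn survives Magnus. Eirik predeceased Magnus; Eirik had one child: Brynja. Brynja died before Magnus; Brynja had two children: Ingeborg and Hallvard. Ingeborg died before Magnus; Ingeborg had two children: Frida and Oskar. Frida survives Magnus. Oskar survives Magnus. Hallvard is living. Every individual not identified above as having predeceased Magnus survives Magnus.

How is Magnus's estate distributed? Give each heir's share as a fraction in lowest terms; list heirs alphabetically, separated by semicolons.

Frida 3/64; Gudrun 3/32; Hallvard 3/32; Jorunn 3/16; Oskar 3/64; Solveig 1/4; Tove 3/16; Trygve 3/32

Solveig, as surviving spouse, takes 1/4.
The remaining 3/4 passes to Magnus's descendants per stirpes.
The 3/4 is divided into 4 equal shares of 3/16 among Tove, Ragna, Jorunn, Eirik.
Tove is living and takes 3/16.
Ragna predeceased; the 3/16 allotted to Ragna's branch passes to Ragna's issue by representation.
The 3/16 is divided into 2 equal shares of 3/32 among Gudrun, Trygve.
Gudrun is living and takes 3/32.
Trygve is living and takes 3/32.
Jorunn is living and takes 3/16.
Eirik predeceased; the 3/16 allotted to Eirik's branch passes to Eirik's issue by representation.
Brynja's line is the sole branch at this level, so the full 3/16 passes to Brynja's issue by representation.
The 3/16 is divided into 2 equal shares of 3/32 among Ingeborg, Hallvard.
Ingeborg predeceased; the 3/32 allotted to Ingeborg's branch passes to Ingeborg's issue by representation.
The 3/32 is divided into 2 equal shares of 3/64 among Frida, Oskar.
Frida is living and takes 3/64.
Oskar is living and takes 3/64.
Hallvard is living and takes 3/32.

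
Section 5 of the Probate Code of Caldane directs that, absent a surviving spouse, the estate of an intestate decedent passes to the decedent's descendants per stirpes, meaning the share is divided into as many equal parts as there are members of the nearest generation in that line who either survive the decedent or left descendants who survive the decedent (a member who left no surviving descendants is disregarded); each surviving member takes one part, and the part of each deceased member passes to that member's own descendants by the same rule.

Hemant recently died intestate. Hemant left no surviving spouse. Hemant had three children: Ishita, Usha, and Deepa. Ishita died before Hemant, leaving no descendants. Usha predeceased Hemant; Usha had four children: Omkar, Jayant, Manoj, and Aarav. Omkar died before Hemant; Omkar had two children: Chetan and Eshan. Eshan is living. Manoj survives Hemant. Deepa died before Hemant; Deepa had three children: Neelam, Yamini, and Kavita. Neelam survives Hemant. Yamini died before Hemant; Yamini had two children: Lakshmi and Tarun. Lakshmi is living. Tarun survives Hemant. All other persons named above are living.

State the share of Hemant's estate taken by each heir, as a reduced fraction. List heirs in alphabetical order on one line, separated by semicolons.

Aarav 1/8; Chetan 1/16; Eshan 1/16; Jayant 1/8; Kavita 1/6; Lakshmi 1/12; Manoj 1/8; Neelam 1/6; Tarun 1/12

There is no surviving spouse, so the entire estate passes to Hemant's descendants per stirpes.
Ishita left no surviving issue, so that branch lapses and is disregarded.
The estate is divided into 2 equal shares of 1/2 among Usha, Deepa.
Usha predeceased; the 1/2 allotted to Usha's branch passes to Usha's issue by representation.
The 1/2 is divided into 4 equal shares of 1/8 among Omkar, Jayant, Manoj, Aarav.
Omkar predeceased; the 1/8 allotted to Omkar's branch passes to Omkar's issue by representation.
The 1/8 is divided into 2 equal shares of 1/16 among Chetan, Eshan.
Chetan is living and takes 1/16.
Eshan is living and takes 1/16.
Jayant is living and takes 1/8.
Manoj is living and takes 1/8.
Aarav is living and takes 1/8.
Deepa predeceased; the 1/2 allotted to Deepa's branch passes to Deepa's issue by representation.
The 1/2 is divided into 3 equal shares of 1/6 among Neelam, Yamini, Kavita.
Neelam is living and takes 1/6.
Yamini predeceased; the 1/6 allotted to Yamini's branch passes to Yamini's issue by representation.
The 1/6 is divided into 2 equal shares of 1/12 among Lakshmi, Tarun.
Lakshmi is living and takes 1/12.
Tarun is living and takes 1/12.
Kavita is living and takes 1/6.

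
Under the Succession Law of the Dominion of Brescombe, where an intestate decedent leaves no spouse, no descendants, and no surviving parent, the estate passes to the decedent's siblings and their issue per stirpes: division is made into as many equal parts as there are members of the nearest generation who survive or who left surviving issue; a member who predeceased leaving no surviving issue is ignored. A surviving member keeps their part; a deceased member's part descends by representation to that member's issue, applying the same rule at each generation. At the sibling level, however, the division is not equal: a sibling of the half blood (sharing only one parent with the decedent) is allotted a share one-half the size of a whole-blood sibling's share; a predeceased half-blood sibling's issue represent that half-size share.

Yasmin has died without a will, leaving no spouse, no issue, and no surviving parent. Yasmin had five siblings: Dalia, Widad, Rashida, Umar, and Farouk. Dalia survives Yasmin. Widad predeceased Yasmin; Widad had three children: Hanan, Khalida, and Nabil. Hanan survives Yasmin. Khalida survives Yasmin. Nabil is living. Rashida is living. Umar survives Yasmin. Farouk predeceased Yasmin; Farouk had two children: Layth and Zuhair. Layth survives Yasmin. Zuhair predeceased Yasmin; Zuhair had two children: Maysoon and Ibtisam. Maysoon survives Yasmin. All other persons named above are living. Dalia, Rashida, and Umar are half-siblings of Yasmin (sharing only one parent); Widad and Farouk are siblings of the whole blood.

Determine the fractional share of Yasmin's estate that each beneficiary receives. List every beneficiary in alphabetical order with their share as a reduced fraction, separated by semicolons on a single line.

No spouse, descendants, or parent survives, so the estate passes to Yasmin's siblings per stirpes.
Half-blood siblings count for one-half the weight of whole-blood siblings at the initial division.
Dividing 1 in proportion to weights (total weight 7/2): Dalia (weight 1/2) → 1/7; Widad (weight 1) → 2/7; Rashida (weight 1/2) → 1/7; Umar (weight 1/2) → 1/7; Farouk (weight 1) → 2/7.
Dalia is living and takes 1/7.
Widad predeceased; the 2/7 allotted to Widad's branch passes to Widad's issue by representation.
The 2/7 is divided into 3 equal shares of 2/21 among Hanan, Khalida, Nabil.
Hanan is living and takes 2/21.
Khalida is living and takes 2/21.
Nabil is living and takes 2/21.
Rashida is living and takes 1/7.
Umar is living and takes 1/7.
Farouk predeceased; the 2/7 allotted to Farouk's branch passes to Farouk's issue by representation.
The 2/7 is divided into 2 equal shares of 1/7 among Layth, Zuhair.
Layth is living and takes 1/7.
Zuhair predeceased; the 1/7 allotted to Zuhair's branch passes to Zuhair's issue by representation.
The 1/7 is divided into 2 equal shares of 1/14 among Maysoon, Ibtisam.
Maysoon is living and takes 1/14.
Ibtisam is living and takes 1/14.

Dalia 1/7; Hanan 2/21; Ibtisam 1/14; Khalida 2/21; Layth 1/7; Maysoon 1/14; Nabil 2/21; Rashida 1/7; Umar 1/7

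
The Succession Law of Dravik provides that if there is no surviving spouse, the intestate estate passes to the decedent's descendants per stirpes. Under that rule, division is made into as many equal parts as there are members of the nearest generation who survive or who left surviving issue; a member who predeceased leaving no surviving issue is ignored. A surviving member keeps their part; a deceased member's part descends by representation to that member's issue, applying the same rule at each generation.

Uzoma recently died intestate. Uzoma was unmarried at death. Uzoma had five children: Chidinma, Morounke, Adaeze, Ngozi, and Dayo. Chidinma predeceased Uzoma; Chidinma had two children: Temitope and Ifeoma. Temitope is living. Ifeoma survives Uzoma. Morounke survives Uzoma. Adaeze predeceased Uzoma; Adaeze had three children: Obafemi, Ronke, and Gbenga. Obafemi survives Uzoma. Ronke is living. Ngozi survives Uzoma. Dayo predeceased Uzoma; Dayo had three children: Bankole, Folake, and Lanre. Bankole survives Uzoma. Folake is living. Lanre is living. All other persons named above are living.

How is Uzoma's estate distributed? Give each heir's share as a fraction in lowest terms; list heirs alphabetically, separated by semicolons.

There is no surviving spouse, so the entire estate passes to Uzoma's descendants per stirpes.
The estate is divided into 5 equal shares of 1/5 among Chidinma, Morounke, Adaeze, Ngozi, Dayo.
Chidinma predeceased; the 1/5 allotted to Chidinma's branch passes to Chidinma's issue by representation.
The 1/5 is divided into 2 equal shares of 1/10 among Temitope, Ifeoma.
Temitope is living and takes 1/10.
Ifeoma is living and takes 1/10.
Morounke is living and takes 1/5.
Adaeze predeceased; the 1/5 allotted to Adaeze's branch passes to Adaeze's issue by representation.
The 1/5 is divided into 3 equal shares of 1/15 among Obafemi, Ronke, Gbenga.
Obafemi is living and takes 1/15.
Ronke is living and takes 1/15.
Gbenga is living and takes 1/15.
Ngozi is living and takes 1/5.
Dayo predeceased; the 1/5 allotted to Dayo's branch passes to Dayo's issue by representation.
The 1/5 is divided into 3 equal shares of 1/15 among Bankole, Folake, Lanre.
Bankole is living and takes 1/15.
Folake is living and takes 1/15.
Lanre is living and takes 1/15.

Bankole 1/15; Folake 1/15; Gbenga 1/15; Ifeoma 1/10; Lanre 1/15; Morounke 1/5; Ngozi 1/5; Obafemi 1/15; Ronke 1/15; Temitope 1/10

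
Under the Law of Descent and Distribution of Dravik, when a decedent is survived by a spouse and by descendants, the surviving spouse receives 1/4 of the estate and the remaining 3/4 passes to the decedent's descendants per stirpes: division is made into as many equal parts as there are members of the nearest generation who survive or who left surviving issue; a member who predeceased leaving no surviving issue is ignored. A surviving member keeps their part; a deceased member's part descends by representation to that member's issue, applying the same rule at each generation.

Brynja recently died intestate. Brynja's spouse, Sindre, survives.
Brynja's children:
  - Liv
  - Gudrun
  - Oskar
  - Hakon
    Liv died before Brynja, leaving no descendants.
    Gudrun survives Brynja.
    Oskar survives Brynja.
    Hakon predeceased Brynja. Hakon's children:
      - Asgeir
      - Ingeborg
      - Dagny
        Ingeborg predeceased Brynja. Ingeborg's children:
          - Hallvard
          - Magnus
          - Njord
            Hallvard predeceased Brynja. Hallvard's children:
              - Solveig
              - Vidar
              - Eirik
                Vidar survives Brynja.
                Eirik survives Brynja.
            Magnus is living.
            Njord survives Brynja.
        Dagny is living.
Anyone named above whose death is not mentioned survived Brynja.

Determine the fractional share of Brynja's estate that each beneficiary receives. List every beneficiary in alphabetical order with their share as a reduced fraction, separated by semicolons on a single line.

Asgeir 1/12; Dagny 1/12; Eirik 1/108; Gudrun 1/4; Magnus 1/36; Njord 1/36; Oskar 1/4; Sindre 1/4; Solveig 1/108; Vidar 1/108

Sindre, as surviving spouse, takes 1/4.
The remaining 3/4 passes to Brynja's descendants per stirpes.
Liv left no surviving issue, so that branch lapses and is disregarded.
The 3/4 is divided into 3 equal shares of 1/4 among Gudrun, Oskar, Hakon.
Gudrun is living and takes 1/4.
Oskar is living and takes 1/4.
Hakon predeceased; the 1/4 allotted to Hakon's branch passes to Hakon's issue by representation.
The 1/4 is divided into 3 equal shares of 1/12 among Asgeir, Ingeborg, Dagny.
Asgeir is living and takes 1/12.
Ingeborg predeceased; the 1/12 allotted to Ingeborg's branch passes to Ingeborg's issue by representation.
The 1/12 is divided into 3 equal shares of 1/36 among Hallvard, Magnus, Njord.
Hallvard predeceased; the 1/36 allotted to Hallvard's branch passes to Hallvard's issue by representation.
The 1/36 is divided into 3 equal shares of 1/108 among Solveig, Vidar, Eirik.
Solveig is living and takes 1/108.
Vidar is living and takes 1/108.
Eirik is living and takes 1/108.
Magnus is living and takes 1/36.
Njord is living and takes 1/36.
Dagny is living and takes 1/12.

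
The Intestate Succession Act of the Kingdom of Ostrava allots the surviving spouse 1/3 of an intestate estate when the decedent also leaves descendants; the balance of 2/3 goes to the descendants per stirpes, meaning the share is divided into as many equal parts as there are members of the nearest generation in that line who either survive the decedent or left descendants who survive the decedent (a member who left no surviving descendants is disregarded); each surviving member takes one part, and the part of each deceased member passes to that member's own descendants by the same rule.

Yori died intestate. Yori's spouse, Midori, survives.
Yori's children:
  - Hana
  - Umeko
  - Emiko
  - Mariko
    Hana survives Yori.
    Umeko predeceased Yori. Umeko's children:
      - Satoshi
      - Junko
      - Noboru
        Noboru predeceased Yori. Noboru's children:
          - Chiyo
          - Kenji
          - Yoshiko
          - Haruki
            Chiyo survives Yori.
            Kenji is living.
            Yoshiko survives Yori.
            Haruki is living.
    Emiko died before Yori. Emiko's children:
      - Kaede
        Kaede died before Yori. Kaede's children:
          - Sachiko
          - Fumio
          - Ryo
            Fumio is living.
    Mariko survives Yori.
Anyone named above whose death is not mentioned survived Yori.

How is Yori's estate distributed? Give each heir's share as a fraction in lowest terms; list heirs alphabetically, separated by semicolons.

Chiyo 1/72; Fumio 1/18; Hana 1/6; Haruki 1/72; Junko 1/18; Kenji 1/72; Mariko 1/6; Midori 1/3; Ryo 1/18; Sachiko 1/18; Satoshi 1/18; Yoshiko 1/72

Midori, as surviving spouse, takes 1/3.
The remaining 2/3 passes to Yori's descendants per stirpes.
The 2/3 is divided into 4 equal shares of 1/6 among Hana, Umeko, Emiko, Mariko.
Hana is living and takes 1/6.
Umeko predeceased; the 1/6 allotted to Umeko's branch passes to Umeko's issue by representation.
The 1/6 is divided into 3 equal shares of 1/18 among Satoshi, Junko, Noboru.
Satoshi is living and takes 1/18.
Junko is living and takes 1/18.
Noboru predeceased; the 1/18 allotted to Noboru's branch passes to Noboru's issue by representation.
The 1/18 is divided into 4 equal shares of 1/72 among Chiyo, Kenji, Yoshiko, Haruki.
Chiyo is living and takes 1/72.
Kenji is living and takes 1/72.
Yoshiko is living and takes 1/72.
Haruki is living and takes 1/72.
Emiko predeceased; the 1/6 allotted to Emiko's branch passes to Emiko's issue by representation.
Kaede's line is the sole branch at this level, so the full 1/6 passes to Kaede's issue by representation.
The 1/6 is divided into 3 equal shares of 1/18 among Sachiko, Fumio, Ryo.
Sachiko is living and takes 1/18.
Fumio is living and takes 1/18.
Ryo is living and takes 1/18.
Mariko is living and takes 1/6.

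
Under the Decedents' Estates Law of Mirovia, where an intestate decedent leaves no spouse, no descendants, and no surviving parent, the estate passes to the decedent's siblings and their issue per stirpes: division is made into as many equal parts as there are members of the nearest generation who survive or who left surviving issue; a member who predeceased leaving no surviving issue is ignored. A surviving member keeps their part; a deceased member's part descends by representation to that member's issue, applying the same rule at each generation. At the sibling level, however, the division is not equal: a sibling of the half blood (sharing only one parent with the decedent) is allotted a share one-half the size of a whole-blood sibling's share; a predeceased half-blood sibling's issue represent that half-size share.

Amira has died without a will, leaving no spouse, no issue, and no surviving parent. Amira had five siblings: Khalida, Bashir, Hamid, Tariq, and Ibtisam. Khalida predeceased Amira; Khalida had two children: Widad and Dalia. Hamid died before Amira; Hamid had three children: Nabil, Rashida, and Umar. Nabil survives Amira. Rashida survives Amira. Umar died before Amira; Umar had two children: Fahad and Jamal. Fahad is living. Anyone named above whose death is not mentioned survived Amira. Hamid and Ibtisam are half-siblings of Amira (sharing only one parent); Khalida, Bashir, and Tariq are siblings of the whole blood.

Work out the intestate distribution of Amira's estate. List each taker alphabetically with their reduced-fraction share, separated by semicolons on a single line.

Bashir 1/4; Dalia 1/8; Fahad 1/48; Ibtisam 1/8; Jamal 1/48; Nabil 1/24; Rashida 1/24; Tariq 1/4; Widad 1/8

No spouse, descendants, or parent survives, so the estate passes to Amira's siblings per stirpes.
Half-blood siblings count for one-half the weight of whole-blood siblings at the initial division.
Dividing 1 in proportion to weights (total weight 4): Khalida (weight 1) → 1/4; Bashir (weight 1) → 1/4; Hamid (weight 1/2) → 1/8; Tariq (weight 1) → 1/4; Ibtisam (weight 1/2) → 1/8.
Khalida predeceased; the 1/4 allotted to Khalida's branch passes to Khalida's issue by representation.
The 1/4 is divided into 2 equal shares of 1/8 among Widad, Dalia.
Widad is living and takes 1/8.
Dalia is living and takes 1/8.
Bashir is living and takes 1/4.
Hamid predeceased; the 1/8 allotted to Hamid's branch passes to Hamid's issue by representation.
The 1/8 is divided into 3 equal shares of 1/24 among Nabil, Rashida, Umar.
Nabil is living and takes 1/24.
Rashida is living and takes 1/24.
Umar predeceased; the 1/24 allotted to Umar's branch passes to Umar's issue by representation.
The 1/24 is divided into 2 equal shares of 1/48 among Fahad, Jamal.
Fahad is living and takes 1/48.
Jamal is living and takes 1/48.
Tariq is living and takes 1/4.
Ibtisam is living and takes 1/8.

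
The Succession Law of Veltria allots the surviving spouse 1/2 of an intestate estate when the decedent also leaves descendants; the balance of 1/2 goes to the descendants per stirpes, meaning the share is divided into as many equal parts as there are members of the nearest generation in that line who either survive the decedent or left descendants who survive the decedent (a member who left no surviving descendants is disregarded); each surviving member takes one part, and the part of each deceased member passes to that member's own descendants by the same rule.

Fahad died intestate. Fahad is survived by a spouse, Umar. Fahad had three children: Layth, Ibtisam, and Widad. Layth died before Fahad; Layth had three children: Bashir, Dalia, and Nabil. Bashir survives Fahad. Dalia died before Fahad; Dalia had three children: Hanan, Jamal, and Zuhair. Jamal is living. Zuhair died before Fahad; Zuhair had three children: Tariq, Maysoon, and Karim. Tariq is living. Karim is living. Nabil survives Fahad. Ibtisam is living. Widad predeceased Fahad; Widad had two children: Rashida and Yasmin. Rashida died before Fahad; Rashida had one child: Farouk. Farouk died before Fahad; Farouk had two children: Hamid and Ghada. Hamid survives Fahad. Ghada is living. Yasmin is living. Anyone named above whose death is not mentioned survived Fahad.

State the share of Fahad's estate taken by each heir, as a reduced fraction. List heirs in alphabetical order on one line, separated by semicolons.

Umar, as surviving spouse, takes 1/2.
The remaining 1/2 passes to Fahad's descendants per stirpes.
The 1/2 is divided into 3 equal shares of 1/6 among Layth, Ibtisam, Widad.
Layth predeceased; the 1/6 allotted to Layth's branch passes to Layth's issue by representation.
The 1/6 is divided into 3 equal shares of 1/18 among Bashir, Dalia, Nabil.
Bashir is living and takes 1/18.
Dalia predeceased; the 1/18 allotted to Dalia's branch passes to Dalia's issue by representation.
The 1/18 is divided into 3 equal shares of 1/54 among Hanan, Jamal, Zuhair.
Hanan is living and takes 1/54.
Jamal is living and takes 1/54.
Zuhair predeceased; the 1/54 allotted to Zuhair's branch passes to Zuhair's issue by representation.
The 1/54 is divided into 3 equal shares of 1/162 among Tariq, Maysoon, Karim.
Tariq is living and takes 1/162.
Maysoon is living and takes 1/162.
Karim is living and takes 1/162.
Nabil is living and takes 1/18.
Ibtisam is living and takes 1/6.
Widad predeceased; the 1/6 allotted to Widad's branch passes to Widad's issue by representation.
The 1/6 is divided into 2 equal shares of 1/12 among Rashida, Yasmin.
Rashida predeceased; the 1/12 allotted to Rashida's branch passes to Rashida's issue by representation.
Farouk's line is the sole branch at this level, so the full 1/12 passes to Farouk's issue by representation.
The 1/12 is divided into 2 equal shares of 1/24 among Hamid, Ghada.
Hamid is living and takes 1/24.
Ghada is living and takes 1/24.
Yasmin is living and takes 1/12.

Bashir 1/18; Ghada 1/24; Hamid 1/24; Hanan 1/54; Ibtisam 1/6; Jamal 1/54; Karim 1/162; Maysoon 1/162; Nabil 1/18; Tariq 1/162; Umar 1/2; Yasmin 1/12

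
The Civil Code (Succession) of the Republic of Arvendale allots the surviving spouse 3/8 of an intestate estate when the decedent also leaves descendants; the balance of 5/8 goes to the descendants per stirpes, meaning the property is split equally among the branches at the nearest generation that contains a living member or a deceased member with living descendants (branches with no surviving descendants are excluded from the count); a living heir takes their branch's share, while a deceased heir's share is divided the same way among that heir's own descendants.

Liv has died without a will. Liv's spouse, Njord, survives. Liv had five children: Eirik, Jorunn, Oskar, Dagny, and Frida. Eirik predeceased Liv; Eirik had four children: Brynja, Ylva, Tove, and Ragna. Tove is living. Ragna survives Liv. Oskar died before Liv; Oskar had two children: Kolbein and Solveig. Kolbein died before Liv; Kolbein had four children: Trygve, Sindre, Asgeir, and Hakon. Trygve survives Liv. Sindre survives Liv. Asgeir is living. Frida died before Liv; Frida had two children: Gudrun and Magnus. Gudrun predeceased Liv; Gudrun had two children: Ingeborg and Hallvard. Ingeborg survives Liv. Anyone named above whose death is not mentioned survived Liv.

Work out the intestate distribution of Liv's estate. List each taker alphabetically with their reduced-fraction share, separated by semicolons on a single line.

Asgeir 1/64; Brynja 1/32; Dagny 1/8; Hakon 1/64; Hallvard 1/32; Ingeborg 1/32; Jorunn 1/8; Magnus 1/16; Njord 3/8; Ragna 1/32; Sindre 1/64; Solveig 1/16; Tove 1/32; Trygve 1/64; Ylva 1/32

Njord, as surviving spouse, takes 3/8.
The remaining 5/8 passes to Liv's descendants per stirpes.
The 5/8 is divided into 5 equal shares of 1/8 among Eirik, Jorunn, Oskar, Dagny, Frida.
Eirik predeceased; the 1/8 allotted to Eirik's branch passes to Eirik's issue by representation.
The 1/8 is divided into 4 equal shares of 1/32 among Brynja, Ylva, Tove, Ragna.
Brynja is living and takes 1/32.
Ylva is living and takes 1/32.
Tove is living and takes 1/32.
Ragna is living and takes 1/32.
Jorunn is living and takes 1/8.
Oskar predeceased; the 1/8 allotted to Oskar's branch passes to Oskar's issue by representation.
The 1/8 is divided into 2 equal shares of 1/16 among Kolbein, Solveig.
Kolbein predeceased; the 1/16 allotted to Kolbein's branch passes to Kolbein's issue by representation.
The 1/16 is divided into 4 equal shares of 1/64 among Trygve, Sindre, Asgeir, Hakon.
Trygve is living and takes 1/64.
Sindre is living and takes 1/64.
Asgeir is living and takes 1/64.
Hakon is living and takes 1/64.
Solveig is living and takes 1/16.
Dagny is living and takes 1/8.
Frida predeceased; the 1/8 allotted to Frida's branch passes to Frida's issue by representation.
The 1/8 is divided into 2 equal shares of 1/16 among Gudrun, Magnus.
Gudrun predeceased; the 1/16 allotted to Gudrun's branch passes to Gudrun's issue by representation.
The 1/16 is divided into 2 equal shares of 1/32 among Ingeborg, Hallvard.
Ingeborg is living and takes 1/32.
Hallvard is living and takes 1/32.
Magnus is living and takes 1/16.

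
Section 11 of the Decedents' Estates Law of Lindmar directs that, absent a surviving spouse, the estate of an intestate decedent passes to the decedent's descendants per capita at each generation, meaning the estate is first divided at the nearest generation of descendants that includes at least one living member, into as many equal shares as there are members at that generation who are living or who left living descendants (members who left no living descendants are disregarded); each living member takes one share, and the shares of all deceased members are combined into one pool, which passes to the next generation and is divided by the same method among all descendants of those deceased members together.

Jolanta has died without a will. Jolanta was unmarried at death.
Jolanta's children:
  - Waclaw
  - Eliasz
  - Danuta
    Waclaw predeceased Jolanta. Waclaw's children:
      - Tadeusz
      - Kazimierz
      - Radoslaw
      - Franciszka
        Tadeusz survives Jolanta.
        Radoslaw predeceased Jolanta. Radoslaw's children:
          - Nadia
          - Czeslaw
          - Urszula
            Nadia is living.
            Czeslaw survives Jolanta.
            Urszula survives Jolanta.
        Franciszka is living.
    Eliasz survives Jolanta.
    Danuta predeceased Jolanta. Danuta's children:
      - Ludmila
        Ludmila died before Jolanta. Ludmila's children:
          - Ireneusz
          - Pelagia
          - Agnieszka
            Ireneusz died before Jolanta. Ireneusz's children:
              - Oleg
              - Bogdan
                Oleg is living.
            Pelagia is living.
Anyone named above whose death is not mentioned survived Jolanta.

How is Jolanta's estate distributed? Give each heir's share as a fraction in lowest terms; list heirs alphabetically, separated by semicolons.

Agnieszka 2/45; Bogdan 1/45; Czeslaw 2/45; Eliasz 1/3; Franciszka 2/15; Kazimierz 2/15; Nadia 2/45; Oleg 1/45; Pelagia 2/45; Tadeusz 2/15; Urszula 2/45

There is no surviving spouse, so the entire estate passes to Jolanta's descendants per capita at each generation.
At generation 1 (Waclaw, Eliasz, Danuta) there are 3 shares of (1)/3 = 1/3 each.
Living: Eliasz — each takes 1/3.
Deceased: Waclaw and Danuta. Their combined 2/3 is pooled and carried to generation 2.
At generation 2 (Tadeusz, Kazimierz, Radoslaw, Franciszka, Ludmila) there are 5 shares of (2/3)/5 = 2/15 each.
Living: Tadeusz, Kazimierz, and Franciszka — each takes 2/15.
Deceased: Radoslaw and Ludmila. Their combined 4/15 is pooled and carried to generation 3.
At generation 3 (Nadia, Czeslaw, Urszula, Ireneusz, Pelagia, Agnieszka) there are 6 shares of (4/15)/6 = 2/45 each.
Living: Nadia, Czeslaw, Urszula, Pelagia, and Agnieszka — each takes 2/45.
Deceased: Ireneusz. That 2/45 share is carried to generation 4.
At generation 4 (Oleg, Bogdan) there are 2 shares of (2/45)/2 = 1/45 each.
Living: Oleg and Bogdan — each takes 1/45.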